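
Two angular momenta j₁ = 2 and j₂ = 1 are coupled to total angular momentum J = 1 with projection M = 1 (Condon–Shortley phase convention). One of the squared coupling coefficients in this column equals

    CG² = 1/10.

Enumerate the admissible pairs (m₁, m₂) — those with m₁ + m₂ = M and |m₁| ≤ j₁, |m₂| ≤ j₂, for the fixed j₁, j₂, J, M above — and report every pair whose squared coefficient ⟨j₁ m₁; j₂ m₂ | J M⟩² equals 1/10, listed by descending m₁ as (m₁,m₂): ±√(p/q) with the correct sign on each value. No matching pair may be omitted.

(0,1): +√(1/10)

Admissible pairs with m₁+m₂ = M = 1: (0,1), (1,0), (2,-1)
  (m₁,m₂)=(2,-1): CG² = 3/5, CG = +√(3/5)
  (m₁,m₂)=(1,0): CG² = 3/10, CG = −√(3/10)
  (m₁,m₂)=(0,1): CG² = 1/10, CG = +√(1/10)   ← matches the target
Pairs with CG² = 1/10: (0,1): +√(1/10)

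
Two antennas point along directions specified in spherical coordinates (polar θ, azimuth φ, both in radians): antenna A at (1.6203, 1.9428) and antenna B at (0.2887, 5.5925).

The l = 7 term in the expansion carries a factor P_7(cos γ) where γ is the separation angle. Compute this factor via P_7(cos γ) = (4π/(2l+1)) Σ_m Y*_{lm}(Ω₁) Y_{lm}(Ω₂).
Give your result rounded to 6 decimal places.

0.230187

Term-by-term m-sum for l=7 (normalisation 4π/15 = 0.837758):
  m=-7: (0.253856, 0.425843) × (0.000009, -0.000075) = (0.000034, -0.000015)  (running Σ = (0.000034, -0.000015))
  m=-6: (-0.056437, 0.072534) × (-0.000514, -0.000805) = (0.000087, 0.000008)  (running Σ = (0.000122, -0.000007))
  m=-5: (0.338413, 0.100700) × (-0.007151, -0.002305) = (-0.002188, -0.001500)  (running Σ = (-0.002066, -0.001507))
  m=-4: (0.008869, 0.106891) × (-0.038419, 0.015294) = (-0.001975, -0.003971)  (running Σ = (-0.004042, -0.005478))
  m=-3: (0.281151, -0.137475) × (-0.077424, 0.141300) = (-0.002343, 0.050370)  (running Σ = (-0.006384, 0.044892))
  m=-2: (0.083710, 0.077052) × (0.079373, 0.413996) = (-0.025255, 0.040772)  (running Σ = (-0.031639, 0.085664))
  m=-1: (0.108347, -0.277691) × (0.476009, 0.393416) = (0.160822, -0.089558)  (running Σ = (0.129183, -0.003894))
  m=0: (0.115671, -0.000000) × (0.141773, 0.000000) = (0.016399, 0.000000)  (running Σ = (0.145582, -0.003894))
  m=1: (-0.108347, -0.277691) × (-0.476009, 0.393416) = (0.160822, 0.089558)  (running Σ = (0.306404, 0.085664))
  m=2: (0.083710, -0.077052) × (0.079373, -0.413996) = (-0.025255, -0.040772)  (running Σ = (0.281149, 0.044892))
  m=3: (-0.281151, -0.137475) × (0.077424, 0.141300) = (-0.002343, -0.050370)  (running Σ = (0.278807, -0.005478))
  m=4: (0.008869, -0.106891) × (-0.038419, -0.015294) = (-0.001975, 0.003971)  (running Σ = (0.276831, -0.001507))
  m=5: (-0.338413, 0.100700) × (0.007151, -0.002305) = (-0.002188, 0.001500)  (running Σ = (0.274643, -0.000007))
  m=6: (-0.056437, -0.072534) × (-0.000514, 0.000805) = (0.000087, -0.000008)  (running Σ = (0.274731, -0.000015))
  m=7: (-0.253856, 0.425843) × (-0.000009, -0.000075) = (0.000034, 0.000015)  (running Σ = (0.274765, -0.000000))
Total Σ_m = (0.274765, -0.000000). Multiply by 0.837758: (0.230187, -0.000000). P_7(cos γ) = 0.230187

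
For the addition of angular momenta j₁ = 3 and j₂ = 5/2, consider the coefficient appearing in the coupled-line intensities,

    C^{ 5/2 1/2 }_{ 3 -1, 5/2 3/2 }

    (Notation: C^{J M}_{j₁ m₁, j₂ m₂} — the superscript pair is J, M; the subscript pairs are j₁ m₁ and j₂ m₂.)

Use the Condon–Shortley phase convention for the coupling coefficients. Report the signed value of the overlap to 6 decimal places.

+√(1/35) ≈ +0.169031

√[6·3!3!2!/9! · 2!4!4!1!3!2!] = √(576/35)
  +(−1)^2/∏(2,1,2,2,1,0)! = 1/8  (running 1/8)
  +(−1)^3/∏(3,0,1,1,2,1)! = -1/12  (running 1/24)
⟨..|..⟩ = √(576/35)·(1/24) = +0.169031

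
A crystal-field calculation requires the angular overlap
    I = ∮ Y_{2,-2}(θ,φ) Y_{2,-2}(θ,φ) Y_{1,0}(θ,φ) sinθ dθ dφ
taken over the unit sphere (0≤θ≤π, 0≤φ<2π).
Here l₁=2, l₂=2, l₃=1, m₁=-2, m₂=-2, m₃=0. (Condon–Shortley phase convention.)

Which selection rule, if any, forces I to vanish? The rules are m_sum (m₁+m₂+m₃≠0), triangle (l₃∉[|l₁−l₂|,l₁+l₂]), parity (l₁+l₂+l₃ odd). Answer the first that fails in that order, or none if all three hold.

m_sum

azimuthal sum: -2 − 2 + 0 = -4  ✗
0 ≤ 1 ≤ 4 (triangle on l)
L = 2 + 2 + 1 = 5 (odd)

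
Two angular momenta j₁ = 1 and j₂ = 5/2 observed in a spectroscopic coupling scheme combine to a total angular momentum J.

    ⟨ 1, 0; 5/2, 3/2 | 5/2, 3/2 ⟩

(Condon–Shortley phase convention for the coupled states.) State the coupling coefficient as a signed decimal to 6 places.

−√(9/35) = -0.507093

√[6·1!1!4!/7! · 1!1!4!1!4!1!] = √(576/35)
  +(−1)^0/∏(0,1,1,4,0,0)! = 1/24  (running 1/24)
  +(−1)^1/∏(1,0,0,3,1,1)! = -1/6  (running -1/8)
⟨..|..⟩ = √(576/35)·(-1/8) = -0.507093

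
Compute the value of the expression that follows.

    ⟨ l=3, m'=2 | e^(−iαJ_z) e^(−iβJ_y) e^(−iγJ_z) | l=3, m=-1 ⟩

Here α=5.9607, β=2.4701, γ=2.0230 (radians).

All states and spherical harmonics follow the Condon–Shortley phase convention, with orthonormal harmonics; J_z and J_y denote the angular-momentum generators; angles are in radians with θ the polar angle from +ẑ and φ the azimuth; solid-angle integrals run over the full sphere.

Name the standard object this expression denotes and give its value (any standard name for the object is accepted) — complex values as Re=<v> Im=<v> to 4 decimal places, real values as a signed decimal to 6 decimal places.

This is a Wigner D-matrix element — the rotation-matrix element ⟨l m'| R(α,β,γ) |l m⟩ in the angular-momentum basis.
Split into d^3_{2,-1}(β=2.4701) × two z-phases.
Half-angle: c=0.329474, s=0.944165. N=√(120·1·2·24)=75.894664
Admissible k: 0..1 (factorial args all ≥0)
  k=0: (−1)^3·75.8947/(12)·0.3295^3·0.9442^3 = -0.190387
  k=1: (−1)^4·75.8947/(24)·0.3295^1·0.9442^5 = +0.781735
d^3_{2,-1}(2.4701) = -0.190387 +0.781735 = +0.591349
Attach z-rotation phases: D = e^{-i(2)(5.9607)}·(+0.591349)·e^{-i(-1)(2.0230)} = -0.526254+0.269722i

Wigner D-matrix element, Re=-0.5263 Im=0.2697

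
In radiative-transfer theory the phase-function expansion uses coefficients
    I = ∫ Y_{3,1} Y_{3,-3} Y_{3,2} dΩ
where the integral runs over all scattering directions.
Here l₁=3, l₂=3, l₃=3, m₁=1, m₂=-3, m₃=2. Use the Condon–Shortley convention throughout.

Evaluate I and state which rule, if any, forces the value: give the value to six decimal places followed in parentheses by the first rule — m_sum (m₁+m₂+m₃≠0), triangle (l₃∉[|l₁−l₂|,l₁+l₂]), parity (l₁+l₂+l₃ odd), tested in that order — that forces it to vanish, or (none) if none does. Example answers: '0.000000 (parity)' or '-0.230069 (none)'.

L=9 odd ⇒ parity kills the (l;000) factor ⇒ I = 0

0.000000 (parity)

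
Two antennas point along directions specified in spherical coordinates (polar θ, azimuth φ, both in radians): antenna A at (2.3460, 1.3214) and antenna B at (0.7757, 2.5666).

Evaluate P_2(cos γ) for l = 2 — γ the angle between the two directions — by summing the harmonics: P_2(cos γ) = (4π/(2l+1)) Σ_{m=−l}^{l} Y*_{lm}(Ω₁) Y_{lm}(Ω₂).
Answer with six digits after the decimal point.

-0.326938

Summing Y*_{l m}(θ₁,φ₁)·Y_{l m}(θ₂,φ₂) over m ∈ [−2, 2]; prefactor 4π/(2·2+1) = 2.513274:
  [-2]  conj(Y_{2,-2})(Ω₁) = -0.173063+0.094274i ; Y_{2,-2}(Ω₂) = +0.077366+0.172868i ; Δ = -0.029686-0.022624i
  [-1]  conj(Y_{2,-1})(Ω₁) = -0.095320-0.374246i ; Y_{2,-1}(Ω₂) = -0.324099-0.210027i ; Δ = -0.047709+0.141312i
  [+0]  conj(Y_{2,0})(Ω₁) = +0.148051-0.000000i ; Y_{2,0}(Ω₂) = +0.166871+0.000000i ; Δ = +0.024705+0.000000i
  [+1]  conj(Y_{2,1})(Ω₁) = +0.095320-0.374246i ; Y_{2,1}(Ω₂) = +0.324099-0.210027i ; Δ = -0.047709-0.141312i
  [+2]  conj(Y_{2,2})(Ω₁) = -0.173063-0.094274i ; Y_{2,2}(Ω₂) = +0.077366-0.172868i ; Δ = -0.029686+0.022624i
Total Σ_m = -0.130085+0.000000i. Multiply by 2.513274: -0.326938+0.000000i. P_2(cos γ) = -0.326938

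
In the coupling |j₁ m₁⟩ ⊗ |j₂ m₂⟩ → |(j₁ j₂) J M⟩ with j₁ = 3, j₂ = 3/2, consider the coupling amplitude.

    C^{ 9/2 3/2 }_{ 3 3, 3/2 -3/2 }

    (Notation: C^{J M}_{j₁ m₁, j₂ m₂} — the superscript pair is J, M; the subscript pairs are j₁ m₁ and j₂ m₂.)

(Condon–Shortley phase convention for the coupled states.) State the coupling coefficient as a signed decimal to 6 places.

√[10·0!6!3!/10! · 6!0!0!3!6!3!] = √(1555200/7)
  +(−1)^0/∏(0,0,0,0,6,3)! = 1/4320  (running 1/4320)
⟨..|..⟩ = √(1555200/7)·(1/4320) = +0.109109

+√(1/84) ≈ +0.109109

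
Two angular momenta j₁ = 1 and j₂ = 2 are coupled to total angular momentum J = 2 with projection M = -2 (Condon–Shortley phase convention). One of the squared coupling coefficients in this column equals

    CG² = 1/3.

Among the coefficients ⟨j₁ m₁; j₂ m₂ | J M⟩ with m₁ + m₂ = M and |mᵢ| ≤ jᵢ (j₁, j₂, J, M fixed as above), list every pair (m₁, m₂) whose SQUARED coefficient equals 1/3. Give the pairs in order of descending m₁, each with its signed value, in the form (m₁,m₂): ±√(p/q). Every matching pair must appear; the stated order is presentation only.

(-1,-1): −√(1/3)

Admissible pairs with m₁+m₂ = M = -2: (-1,-1), (0,-2)
  (m₁,m₂)=(0,-2): CG² = 2/3, CG = +√(2/3)
  (m₁,m₂)=(-1,-1): CG² = 1/3, CG = −√(1/3)   ← matches the target
Pairs with CG² = 1/3: (-1,-1): −√(1/3)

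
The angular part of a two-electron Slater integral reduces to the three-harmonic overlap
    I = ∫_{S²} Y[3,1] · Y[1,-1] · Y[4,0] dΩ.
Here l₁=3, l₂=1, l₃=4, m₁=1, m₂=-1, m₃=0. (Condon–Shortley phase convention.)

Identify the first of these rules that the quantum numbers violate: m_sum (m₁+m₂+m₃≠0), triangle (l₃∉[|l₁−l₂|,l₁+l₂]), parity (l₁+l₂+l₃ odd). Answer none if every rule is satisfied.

none

m₁+m₂+m₃ = 1 − 1 + 0 = 0  ✓
triangle: |3−1|=2 ≤ l₃=4 ≤ 3+1=4  ✓
parity: l₁+l₂+l₃ = 8 is even  ✓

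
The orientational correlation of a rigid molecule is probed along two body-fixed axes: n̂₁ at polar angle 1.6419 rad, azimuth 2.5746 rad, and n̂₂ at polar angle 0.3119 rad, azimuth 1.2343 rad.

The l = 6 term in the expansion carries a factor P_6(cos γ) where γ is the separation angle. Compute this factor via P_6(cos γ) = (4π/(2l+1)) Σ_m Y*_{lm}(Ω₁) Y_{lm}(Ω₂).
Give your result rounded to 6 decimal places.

Summing Y*_{l m}(θ₁,φ₁)·Y_{l m}(θ₂,φ₂) over m ∈ [−6, 6]; prefactor 4π/(2·6+1) = 0.966644:
  m=-6: (-0.459770+0.122488i) × (+0.000175-0.000364i) = -0.000036+0.000189i  (running Σ = -0.000036+0.000189i)
  m=-5: (-0.111918-0.035435i) × (+0.004307+0.000483i) = -0.000465-0.000207i  (running Σ = -0.000501-0.000018i)
  m=-4: (+0.214176+0.255742i) × (+0.006322+0.027647i) = -0.005716+0.007538i  (running Σ = -0.006217+0.007520i)
  m=-3: (+0.017555+0.134088i) × (-0.105620+0.066411i) = -0.010759-0.012996i  (running Σ = -0.016976-0.005476i)
  m=-2: (+0.124751-0.267196i) × (-0.282338-0.225062i) = -0.095358+0.047363i  (running Σ = -0.112334+0.041886i)
  m=-1: (+0.119422-0.076040i) × (+0.194771-0.556809i) = -0.019080-0.081306i  (running Σ = -0.131414-0.039419i)
  m=0: (-0.284665-0.000000i) × (+0.212249+0.000000i) = -0.060420-0.000000i  (running Σ = -0.191834-0.039419i)
  m=1: (-0.119422-0.076040i) × (-0.194771-0.556809i) = -0.019080+0.081306i  (running Σ = -0.210913+0.041886i)
  m=2: (+0.124751+0.267196i) × (-0.282338+0.225062i) = -0.095358-0.047363i  (running Σ = -0.306271-0.005476i)
  m=3: (-0.017555+0.134088i) × (+0.105620+0.066411i) = -0.010759+0.012996i  (running Σ = -0.317030+0.007520i)
  m=4: (+0.214176-0.255742i) × (+0.006322-0.027647i) = -0.005716-0.007538i  (running Σ = -0.322746-0.000018i)
  m=5: (+0.111918-0.035435i) × (-0.004307+0.000483i) = -0.000465+0.000207i  (running Σ = -0.323211+0.000189i)
  m=6: (-0.459770-0.122488i) × (+0.000175+0.000364i) = -0.000036-0.000189i  (running Σ = -0.323247-0.000000i)
Accumulated sum -0.323247-0.000000i; after 4π/(2l+1) scaling, -0.312465-0.000000i ⇒ P_6 = -0.312465

-0.312465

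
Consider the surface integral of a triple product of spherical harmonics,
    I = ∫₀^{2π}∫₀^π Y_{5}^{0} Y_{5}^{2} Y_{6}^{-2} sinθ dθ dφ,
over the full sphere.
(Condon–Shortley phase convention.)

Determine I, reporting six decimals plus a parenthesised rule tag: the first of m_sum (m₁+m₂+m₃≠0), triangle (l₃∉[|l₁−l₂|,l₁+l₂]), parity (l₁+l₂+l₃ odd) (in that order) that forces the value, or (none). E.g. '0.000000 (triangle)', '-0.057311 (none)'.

Checks pass: Σm=0; 16 even; l₃=6∈[0,10].
(2·5+1)(2·5+1)(2·6+1) = 1573
Δ: 4! 6! 6! / 17! → 1/28588560
sum: t=0:+1/345600 t=1:−1/13824 t=2:+1/5184 t=3:−1/13824 t=4:+1/345600 = 7/129600
3j²(5 5 6; 0 0 0) = Δ·Π!·Σ² = 80/7293  (sign +1)
sum: t=1:−1/207360 t=2:+1/17280 t=3:−1/13824 t=4:+1/103680 = -1/103680
3j²(5 5 6; 0 2 -2) = Δ·Π!·Σ² = 10/7293  (sign -1)
combine: 4πI² = 1573·80/7293·10/7293 = 800/33813
take √, sign -1: I = -0.04339086
No selection rule forces the value: the integral is nonzero (none).

-0.043391 (none)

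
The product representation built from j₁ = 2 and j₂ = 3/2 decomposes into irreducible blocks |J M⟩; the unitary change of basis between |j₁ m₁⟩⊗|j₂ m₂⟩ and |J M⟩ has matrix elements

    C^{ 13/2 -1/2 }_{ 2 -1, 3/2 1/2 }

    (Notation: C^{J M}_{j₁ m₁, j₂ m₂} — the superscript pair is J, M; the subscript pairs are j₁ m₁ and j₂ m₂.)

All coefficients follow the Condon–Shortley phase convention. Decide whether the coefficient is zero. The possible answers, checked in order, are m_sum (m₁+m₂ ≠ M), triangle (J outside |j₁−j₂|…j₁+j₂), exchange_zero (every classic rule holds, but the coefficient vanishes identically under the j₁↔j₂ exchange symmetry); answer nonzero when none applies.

m-sum: m₁+m₂ = -1+1/2 = -1/2, M = -1/2  ✓
triangle: need |j₁−j₂| ≤ J ≤ j₁+j₂, i.e. J ∈ [1/2, 7/2]; J = 13/2 is outside ✗ ⇒ coefficient is 0

triangle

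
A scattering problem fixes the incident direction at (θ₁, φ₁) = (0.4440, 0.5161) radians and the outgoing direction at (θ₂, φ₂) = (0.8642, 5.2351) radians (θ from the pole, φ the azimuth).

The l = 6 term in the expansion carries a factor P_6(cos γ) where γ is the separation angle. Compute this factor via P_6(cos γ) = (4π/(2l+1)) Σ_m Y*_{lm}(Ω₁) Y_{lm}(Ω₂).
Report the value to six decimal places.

Expand P_6 via completeness: Σ_{m} conj(Y_{6,m}) at Ω₁ times Y_{6,m} at Ω₂ —
  term(m=-6) = -0.000284+0.000011i   from Y*(Ω₁)=-0.003032+0.000136i, Y(Ω₂)=+0.093513+0.000498i
  term(m=-5) = +0.000202+0.006108i   from Y*(Ω₁)=-0.018712+0.011760i, Y(Ω₂)=+0.139325-0.238864i
  term(m=-4) = +0.042023-0.001112i   from Y*(Ω₁)=-0.045872+0.085260i, Y(Ω₂)=-0.215762-0.376795i
  term(m=-3) = -0.001681-0.084758i   from Y*(Ω₁)=+0.006261+0.278286i, Y(Ω₂)=-0.304555-0.000811i
  term(m=-2) = +0.067752-0.000896i   from Y*(Ω₁)=+0.254824+0.426467i, Y(Ω₂)=+0.068404-0.117996i
  term(m=-1) = -0.000950-0.143741i   from Y*(Ω₁)=+0.344829+0.195654i, Y(Ω₂)=-0.181002-0.314148i
  term(m=+0) = -0.008556-0.000000i   from Y*(Ω₁)=-0.227608-0.000000i, Y(Ω₂)=+0.037591+0.000000i
  term(m=+1) = -0.000950+0.143741i   from Y*(Ω₁)=-0.344829+0.195654i, Y(Ω₂)=+0.181002-0.314148i
  term(m=+2) = +0.067752+0.000896i   from Y*(Ω₁)=+0.254824-0.426467i, Y(Ω₂)=+0.068404+0.117996i
  term(m=+3) = -0.001681+0.084758i   from Y*(Ω₁)=-0.006261+0.278286i, Y(Ω₂)=+0.304555-0.000811i
  term(m=+4) = +0.042023+0.001112i   from Y*(Ω₁)=-0.045872-0.085260i, Y(Ω₂)=-0.215762+0.376795i
  term(m=+5) = +0.000202-0.006108i   from Y*(Ω₁)=+0.018712+0.011760i, Y(Ω₂)=-0.139325-0.238864i
  term(m=+6) = -0.000284-0.000011i   from Y*(Ω₁)=-0.003032-0.000136i, Y(Ω₂)=+0.093513-0.000498i
Accumulated sum +0.205569-0.000000i; after 4π/(2l+1) scaling, +0.198712-0.000000i ⇒ P_6 = 0.198712

0.198712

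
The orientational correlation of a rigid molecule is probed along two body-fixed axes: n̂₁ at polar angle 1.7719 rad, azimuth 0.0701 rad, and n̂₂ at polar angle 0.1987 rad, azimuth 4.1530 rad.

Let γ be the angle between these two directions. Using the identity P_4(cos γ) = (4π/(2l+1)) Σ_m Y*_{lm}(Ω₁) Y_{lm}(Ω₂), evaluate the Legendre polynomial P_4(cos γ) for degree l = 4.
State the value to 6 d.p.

Summing Y*_{l m}(θ₁,φ₁)·Y_{l m}(θ₂,φ₂) over m ∈ [−4, 4]; prefactor 4π/(2·4+1) = 1.396263:
  term(m=-4) = (-0.000222, 0.000160)   from Y*(Ω₁)=(0.391991, 0.112889), Y(Ω₂)=(-0.000416, 0.000528)
  term(m=-3) = (-0.002109, -0.000693)   from Y*(Ω₁)=(-0.230027, -0.049101), Y(Ω₂)=(0.009383, 0.001011)
  term(m=-2) = (0.005301, 0.016447)   from Y*(Ω₁)=(-0.229199, -0.032346), Y(Ω₂)=(-0.032607, -0.067155)
  term(m=-1) = (-0.050608, 0.069485)   from Y*(Ω₁)=(0.251305, 0.017645), Y(Ω₂)=(-0.181075, 0.289212)
  term(m=+0) = (0.135087, 0.000000)   from Y*(Ω₁)=(0.196625, -0.000000), Y(Ω₂)=(0.687029, 0.000000)
  term(m=+1) = (-0.050608, -0.069485)   from Y*(Ω₁)=(-0.251305, 0.017645), Y(Ω₂)=(0.181075, 0.289212)
  term(m=+2) = (0.005301, -0.016447)   from Y*(Ω₁)=(-0.229199, 0.032346), Y(Ω₂)=(-0.032607, 0.067155)
  term(m=+3) = (-0.002109, 0.000693)   from Y*(Ω₁)=(0.230027, -0.049101), Y(Ω₂)=(-0.009383, 0.001011)
  term(m=+4) = (-0.000222, -0.000160)   from Y*(Ω₁)=(0.391991, -0.112889), Y(Ω₂)=(-0.000416, -0.000528)
Accumulated sum (0.039810, 0.000000); after 4π/(2l+1) scaling, (0.055586, 0.000000) ⇒ P_4 = 0.055586

0.055586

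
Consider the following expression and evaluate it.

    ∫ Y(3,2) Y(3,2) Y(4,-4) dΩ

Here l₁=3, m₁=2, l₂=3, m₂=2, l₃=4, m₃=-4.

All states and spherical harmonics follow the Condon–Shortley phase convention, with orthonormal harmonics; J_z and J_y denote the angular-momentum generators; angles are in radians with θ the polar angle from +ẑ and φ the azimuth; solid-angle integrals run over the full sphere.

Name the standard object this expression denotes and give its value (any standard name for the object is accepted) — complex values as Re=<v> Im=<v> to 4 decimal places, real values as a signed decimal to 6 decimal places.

Gaunt coefficient, +0.214561

This is a Gaunt coefficient — the integral of a triple product of spherical harmonics over the sphere.
Rules hold: Σm=0, L=10 even, 0≤4≤6.
N = 7·7·9 = 441
Δ = 2!·4!·4!/11! = 1/34650
Racah Σ t=0..2: t=0:+1/72 t=1:−1/16 t=2:+1/72 = -5/144
⇒ 3j(3 3 4; 0 0 0)² = 2/77, sgn -1
Racah Σ t=1..1: t=1:−1/576 = -1/576
⇒ 3j(3 3 4; 2 2 -4)² = 5/99, sgn -1
4πI² = N·(3j₀)²·(3jₘ)² = 70/121
I = +1·√(0.578512/4π) = 0.21456131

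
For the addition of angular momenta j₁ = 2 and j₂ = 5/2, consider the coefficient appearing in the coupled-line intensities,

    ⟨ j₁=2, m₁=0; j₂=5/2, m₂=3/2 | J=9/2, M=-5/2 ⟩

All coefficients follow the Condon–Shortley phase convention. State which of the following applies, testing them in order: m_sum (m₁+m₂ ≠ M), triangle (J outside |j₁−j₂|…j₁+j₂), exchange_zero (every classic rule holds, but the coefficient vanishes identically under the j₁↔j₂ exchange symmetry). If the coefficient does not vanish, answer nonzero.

m_sum

m-sum: m₁+m₂ = 0+3/2 = 3/2, M = -5/2  ✗ ⇒ coefficient is 0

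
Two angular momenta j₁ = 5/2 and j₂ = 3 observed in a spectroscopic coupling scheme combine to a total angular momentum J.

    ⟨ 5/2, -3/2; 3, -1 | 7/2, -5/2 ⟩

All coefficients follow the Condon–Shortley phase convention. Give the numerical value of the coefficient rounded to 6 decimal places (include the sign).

−√(10/63) ≈ -0.398410

j₁+j₂−J=2  J+j₁−j₂=3  J−j₁+j₂=4  j₁+j₂+J+1=10
(j₁±m₁, j₂±m₂, J±M) = (1,4,2,4,1,6)
P² = 18432/35
sum k=1..2:
  [1] −1/36 = -1/36
  [2] +1/96 = 1/96
S = -5/288
C² = P²·S² = 10/63 ; C = -0.398410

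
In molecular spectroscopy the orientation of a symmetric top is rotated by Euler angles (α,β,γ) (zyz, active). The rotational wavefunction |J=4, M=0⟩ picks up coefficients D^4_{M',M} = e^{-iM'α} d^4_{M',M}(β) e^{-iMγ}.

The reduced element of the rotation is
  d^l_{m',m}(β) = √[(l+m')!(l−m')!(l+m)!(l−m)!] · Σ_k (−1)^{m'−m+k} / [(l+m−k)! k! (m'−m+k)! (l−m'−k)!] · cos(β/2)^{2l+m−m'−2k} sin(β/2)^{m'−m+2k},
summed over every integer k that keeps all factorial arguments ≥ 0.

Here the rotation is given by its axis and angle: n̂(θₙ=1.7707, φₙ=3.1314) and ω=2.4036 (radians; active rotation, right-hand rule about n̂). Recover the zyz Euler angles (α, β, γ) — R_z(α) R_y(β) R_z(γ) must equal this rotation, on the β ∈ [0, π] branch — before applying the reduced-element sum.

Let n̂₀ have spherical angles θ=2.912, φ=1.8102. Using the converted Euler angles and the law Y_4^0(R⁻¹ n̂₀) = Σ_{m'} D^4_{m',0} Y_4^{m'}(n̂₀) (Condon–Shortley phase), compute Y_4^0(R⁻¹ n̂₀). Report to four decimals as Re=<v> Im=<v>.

Axis–angle → zyz. n̂ = (sinθₙcosφₙ, sinθₙsinφₙ, cosθₙ) = (-0.980035, +0.009990, -0.198575), ω = 2.4036.
R = I cosω + sinω [n̂]ₓ + (1−cosω) n̂n̂ᵀ gives
  R = [+0.931222, +0.116569, +0.345308; -0.150635, -0.739647, +0.655920; +0.331866, -0.662823, -0.671216]
β = atan2(√(R₁₃²+R₂₃²), R₃₃) = 2.306644; α = atan2(R₂₃, R₁₃) mod 2π = 1.086215; γ = atan2(R₃₂, −R₃₁) mod 2π = 4.248193
Need the full column D^4_{m',0} for m'=−4..4 at α=1.0862, β=2.3066, γ=4.2482.
cos(β/2)=0.405453, sin(β/2)=0.914116
d^4_{-4,0}: single k=4 term ⇒ +0.157876;  D = -0.056727-0.147332i
d^4_{-3,0}: k∈[3..4] ⇒ +0.099031 -0.503375 = -0.404344;  D = +0.401577+0.047221i
d^4_{-2,0}: k∈[2..4] ⇒ +0.035218 -0.477372 +0.909934 = +0.467780;  D = -0.264759+0.385644i
d^4_{-1,0}: k∈[1..4] ⇒ +0.007364 -0.224580 +1.141547 -0.967084 = -0.042754;  D = -0.019917-0.037832i
d^4_{0,0}: k∈[0..4] ⇒ +0.000730 -0.059397 +0.679312 -1.534647 +0.487540 = -0.426462;  D = -0.426462+0.000000i
d^4_{1,0}: k∈[0..3] ⇒ -0.007364 +0.224580 -1.141547 +0.967084 = +0.042754;  D = +0.019917-0.037832i
d^4_{2,0}: k∈[0..2] ⇒ +0.035218 -0.477372 +0.909934 = +0.467780;  D = -0.264759-0.385644i
d^4_{3,0}: k∈[0..1] ⇒ -0.099031 +0.503375 = +0.404344;  D = -0.401577+0.047221i
d^4_{4,0}: single k=0 term ⇒ +0.157876;  D = -0.056727+0.147332i
Y_4^{m'}(θ=2.912,φ=1.8102) and Σ D·Y over m':
  (-0.0567-0.1473i)·(+0.0007-0.0010i)  (+0.4016+0.0472i)·(-0.0095-0.0108i)  (-0.2648+0.3856i)·(-0.0867+0.0450i)  (-0.0199-0.0378i)·(+0.0904+0.3705i)  (-0.4265+0.0000i)·(+0.6371+0.0000i)  (+0.0199-0.0378i)·(-0.0904+0.3705i)  (-0.2648-0.3856i)·(-0.0867-0.0450i)  (-0.4016+0.0472i)·(+0.0095-0.0108i)  (-0.0567+0.1473i)·(+0.0007+0.0010i)
Y_4^0(R⁻¹ n̂) = -0.242990+0.000000i

Re=-0.2430 Im=0.0000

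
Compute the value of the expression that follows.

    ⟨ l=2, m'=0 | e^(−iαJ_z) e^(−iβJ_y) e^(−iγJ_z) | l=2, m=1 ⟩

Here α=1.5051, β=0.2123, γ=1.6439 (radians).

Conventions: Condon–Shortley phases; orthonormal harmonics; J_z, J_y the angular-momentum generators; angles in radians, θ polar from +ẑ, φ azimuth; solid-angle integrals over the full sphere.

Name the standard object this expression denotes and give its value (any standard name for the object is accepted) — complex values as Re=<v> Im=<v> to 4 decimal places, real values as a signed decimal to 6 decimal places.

Wigner D-matrix element, Re=-0.0184 Im=-0.2516

This is a Wigner D-matrix element — the rotation-matrix element ⟨l m'| R(α,β,γ) |l m⟩ in the angular-momentum basis.
D^2_{0,1}(1.5051,0.2123,1.6439) = e^{-i·0·1.5051}·d^2_{0,1}(0.2123)·e^{-i·1·1.6439}. Compute d first:
c=cos(0.212300/2)=0.994371, s=sin(0.212300/2)=0.105951; N=√[2·2·6·1]=4.898979
k∈{1,2} keeps every argument non-negative
  k=1: (−1)^0·4.8990/(2)·0.9944^3·0.1060^1 = +0.255168
  k=2: (−1)^1·4.8990/(2)·0.9944^1·0.1060^3 = -0.002897
d^2_{0,1}(0.2123) = +0.255168 -0.002897 = +0.252271
Attach z-rotation phases: D = e^{-i(0)(1.5051)}·(+0.252271)·e^{-i(1)(1.6439)} = -0.018425-0.251597i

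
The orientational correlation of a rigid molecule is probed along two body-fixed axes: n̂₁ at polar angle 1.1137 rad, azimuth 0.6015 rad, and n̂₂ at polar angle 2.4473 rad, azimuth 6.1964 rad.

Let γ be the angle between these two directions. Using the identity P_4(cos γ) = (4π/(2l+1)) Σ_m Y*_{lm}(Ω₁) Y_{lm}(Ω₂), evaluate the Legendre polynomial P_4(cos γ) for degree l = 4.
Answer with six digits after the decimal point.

0.334751

Summing Y*_{l m}(θ₁,φ₁)·Y_{l m}(θ₂,φ₂) over m ∈ [−4, 4]; prefactor 4π/(2·4+1) = 1.396263:
  m=-4: Y*=(-0.212736, 0.192535)  Y=(0.069747, 0.025234)  product (-0.019696, 0.008061)
  m=-3: Y*=(-0.092436, 0.388299)  Y=(-0.243482, -0.064864)  product (0.047693, -0.088548)
  m=-2: Y*=(0.035205, 0.091364)  Y=(0.422791, 0.074130)  product (0.008112, 0.041238)
  m=-1: Y*=(-0.252800, -0.173507)  Y=(-0.262857, -0.022870)  product (0.062482, 0.051389)
  m=+0: Y*=(-0.160329, -0.000000)  Y=(-0.265488, 0.000000)  product (0.042566, 0.000000)
  m=+1: Y*=(0.252800, -0.173507)  Y=(0.262857, -0.022870)  product (0.062482, -0.051389)
  m=+2: Y*=(0.035205, -0.091364)  Y=(0.422791, -0.074130)  product (0.008112, -0.041238)
  m=+3: Y*=(0.092436, 0.388299)  Y=(0.243482, -0.064864)  product (0.047693, 0.088548)
  m=+4: Y*=(-0.212736, -0.192535)  Y=(0.069747, -0.025234)  product (-0.019696, -0.008061)
Accumulated sum (0.239747, 0.000000); after 4π/(2l+1) scaling, (0.334751, 0.000000) ⇒ P_4 = 0.334751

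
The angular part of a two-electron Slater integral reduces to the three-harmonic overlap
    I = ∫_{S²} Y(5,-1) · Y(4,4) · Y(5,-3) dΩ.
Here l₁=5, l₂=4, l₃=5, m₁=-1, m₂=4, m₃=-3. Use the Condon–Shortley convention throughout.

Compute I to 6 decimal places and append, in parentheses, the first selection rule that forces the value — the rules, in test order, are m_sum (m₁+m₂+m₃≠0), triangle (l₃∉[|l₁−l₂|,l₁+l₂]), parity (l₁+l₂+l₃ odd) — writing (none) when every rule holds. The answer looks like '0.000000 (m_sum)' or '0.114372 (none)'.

-0.168084 (none)

m-sum 0 ✓  L=14 even ✓  1≤5≤9 ✓
Π(2lᵢ+1) = 11×9×11 = 1089
triangle coeff Δ(5,4,5) = 1/3153150
Σ_t [0,4]: t=0:+1/69120 t=1:−1/1728 t=2:+1/576 t=3:−1/1728 t=4:+1/69120 = 7/11520
(3j)²=2/143 [(5 4 5; 0 0 0)], sign=-1
Σ_t [4,4]: t=4:+1/27648 = 1/27648
(3j)²=10/429 [(5 4 5; -1 4 -3)], sign=+1
⇒ 4πI² = 60/169
I = (-1)√(60/169/(4π)) = -0.16808437
No selection rule forces the value: the integral is nonzero (none).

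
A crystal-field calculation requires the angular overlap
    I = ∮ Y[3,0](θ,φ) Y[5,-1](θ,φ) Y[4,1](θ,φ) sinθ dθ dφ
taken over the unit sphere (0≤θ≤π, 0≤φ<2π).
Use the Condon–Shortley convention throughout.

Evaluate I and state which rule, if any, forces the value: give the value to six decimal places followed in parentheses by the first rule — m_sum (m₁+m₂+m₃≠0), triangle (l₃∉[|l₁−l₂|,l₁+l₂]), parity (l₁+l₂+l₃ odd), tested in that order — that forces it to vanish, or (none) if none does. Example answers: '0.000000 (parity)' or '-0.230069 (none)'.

-0.115089 (none)

Checks pass: Σm=0; 12 even; l₃=4∈[2,8].
(2·3+1)(2·5+1)(2·4+1) = 693
Δ: 4! 2! 6! / 13! → 1/180180
sum: t=1:−1/576 t=2:+1/144 t=3:−1/576 = 1/288
3j²(3 5 4; 0 0 0) = Δ·Π!·Σ² = 20/1001  (sign +1)
sum: t=1:−1/432 t=2:+1/192 t=3:−1/1440 = 19/8640
3j²(3 5 4; 0 -1 1) = Δ·Π!·Σ² = 361/30030  (sign -1)
combine: 4πI² = 693·20/1001·361/30030 = 2166/13013
take √, sign -1: I = -0.11508947
No selection rule forces the value: the integral is nonzero (none).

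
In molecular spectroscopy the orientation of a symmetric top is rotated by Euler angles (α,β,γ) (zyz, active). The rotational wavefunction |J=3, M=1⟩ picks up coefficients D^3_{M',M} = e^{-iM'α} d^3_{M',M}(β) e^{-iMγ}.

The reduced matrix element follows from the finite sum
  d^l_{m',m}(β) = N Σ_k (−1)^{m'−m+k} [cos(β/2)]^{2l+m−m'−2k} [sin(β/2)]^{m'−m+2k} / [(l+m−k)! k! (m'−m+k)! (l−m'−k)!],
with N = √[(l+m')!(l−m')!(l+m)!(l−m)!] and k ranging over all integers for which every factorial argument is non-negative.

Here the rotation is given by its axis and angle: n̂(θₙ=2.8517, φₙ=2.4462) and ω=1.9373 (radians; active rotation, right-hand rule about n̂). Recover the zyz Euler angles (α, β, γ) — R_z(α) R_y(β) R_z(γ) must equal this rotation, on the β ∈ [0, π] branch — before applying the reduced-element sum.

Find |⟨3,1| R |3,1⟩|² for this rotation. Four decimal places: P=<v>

P=0.2153

Axis–angle → zyz. n̂ = (sinθₙcosφₙ, sinθₙsinφₙ, cosθₙ) = (-0.219476, +0.183140, -0.958275), ω = 1.9373.
R = I cosω + sinω [n̂]ₓ + (1−cosω) n̂n̂ᵀ gives
  R = [-0.292922, +0.840033, +0.456663; -0.949230, -0.312794, -0.033489; +0.114709, -0.443288, +0.889009]
β = atan2(√(R₁₃²+R₂₃²), R₃₃) = 0.475620; α = atan2(R₂₃, R₁₃) mod 2π = 6.209981; γ = atan2(R₃₂, −R₃₁) mod 2π = 4.459174
First d^3_{1,1}(β=0.4756), then the phase factors e^{-i(1)α} and e^{-i(1)γ}:
c=cos(0.475620/2)=0.971856, s=sin(0.475620/2)=0.235575; N=√[24·2·24·2]=48.000000
k: max(0,(1)−(1))=0 … min(3+(1),3−(1))=2
  k=0: (−1)^0·48.0000/(48)·0.9719^6·0.2356^0 = +0.842582
  k=1: (−1)^1·48.0000/(6)·0.9719^4·0.2356^2 = -0.396055
  k=2: (−1)^2·48.0000/(8)·0.9719^2·0.2356^4 = +0.017453
d^3_{1,1}(0.4756) = +0.842582 -0.396055 +0.017453 = +0.463980
|D^3_{1,1}|² = |d^3_{1,1}(β)|² = (+0.463980)² = 0.215278 (the z-rotation phases have unit modulus)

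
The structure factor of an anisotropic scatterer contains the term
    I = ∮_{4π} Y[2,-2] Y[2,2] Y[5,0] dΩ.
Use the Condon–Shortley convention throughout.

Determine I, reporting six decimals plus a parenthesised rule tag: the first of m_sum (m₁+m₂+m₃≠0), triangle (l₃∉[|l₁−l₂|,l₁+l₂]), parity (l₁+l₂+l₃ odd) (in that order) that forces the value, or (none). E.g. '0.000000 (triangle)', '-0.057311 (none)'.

l₃=5 ∉ [0,4] — triangle fails ⇒ I = 0

0.000000 (triangle)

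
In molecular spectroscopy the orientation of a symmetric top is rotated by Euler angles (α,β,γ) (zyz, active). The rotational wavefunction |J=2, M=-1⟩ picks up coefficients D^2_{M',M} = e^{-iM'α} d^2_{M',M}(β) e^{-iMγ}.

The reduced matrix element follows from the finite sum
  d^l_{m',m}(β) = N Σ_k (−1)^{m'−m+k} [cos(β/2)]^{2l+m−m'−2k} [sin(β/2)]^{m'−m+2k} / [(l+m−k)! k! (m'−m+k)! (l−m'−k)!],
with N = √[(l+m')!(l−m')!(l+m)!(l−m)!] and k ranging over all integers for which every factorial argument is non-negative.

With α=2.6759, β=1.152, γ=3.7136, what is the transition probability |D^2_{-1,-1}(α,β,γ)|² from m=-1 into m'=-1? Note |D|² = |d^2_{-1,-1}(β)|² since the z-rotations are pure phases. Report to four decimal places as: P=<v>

P=0.0172

First d^2_{-1,-1}(β=1.1520), then the phase factors e^{-i(-1)α} and e^{-i(-1)γ}:
c=cos(1.152000/2)=0.838648, s=sin(1.152000/2)=0.544674; N=√[1·6·1·6]=6.000000
k∈{0,1} keeps every argument non-negative
  k=0: (−1)^0·6.0000/(6)·0.8386^4·0.5447^0 = +0.494674
  k=1: (−1)^1·6.0000/(2)·0.8386^2·0.5447^2 = -0.625970
d^2_{-1,-1}(1.1520) = +0.494674 -0.625970 = -0.131296
|D^2_{-1,-1}|² = |d^2_{-1,-1}(β)|² = (-0.131296)² = 0.017239 (the z-rotation phases have unit modulus)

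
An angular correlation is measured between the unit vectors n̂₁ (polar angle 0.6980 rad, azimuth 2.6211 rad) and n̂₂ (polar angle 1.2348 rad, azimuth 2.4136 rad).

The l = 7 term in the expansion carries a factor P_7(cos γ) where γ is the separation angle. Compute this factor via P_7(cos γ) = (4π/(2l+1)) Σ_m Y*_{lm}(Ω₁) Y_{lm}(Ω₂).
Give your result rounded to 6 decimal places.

-0.384345

Addition theorem: P_7(cos γ) = (4π/15) Σ_m Y*_{lm}(Ω₁) Y_{lm}(Ω₂), m = −7…7:
  m=-7: Y*=(0.019854, -0.010894)  Y=(-0.125085, 0.309964)  product (0.000893, 0.007517)
  m=-6: Y*=(-0.100993, -0.001882)  Y=(-0.147483, -0.411124)  product (0.014121, 0.041798)
  m=-5: Y*=(0.228920, 0.136951)  Y=(0.099880, 0.054354)  product (0.015421, 0.026121)
  m=-4: Y*=(-0.217279, -0.387374)  Y=(0.296996, -0.069421)  product (-0.091423, -0.099965)
  m=-3: Y*=(-0.003702, 0.397242)  Y=(-0.133119, 0.189180)  product (-0.074657, -0.053581)
  m=-2: Y*=(-0.007489, 0.012787)  Y=(0.024924, 0.216135)  product (-0.002950, -0.001300)
  m=-1: Y*=(0.339984, -0.194884)  Y=(-0.197041, -0.175625)  product (-0.101217, -0.021309)
  m=+0: Y*=(-0.110298, -0.000000)  Y=(-0.189010, 0.000000)  product (0.020848, 0.000000)
  m=+1: Y*=(-0.339984, -0.194884)  Y=(0.197041, -0.175625)  product (-0.101217, 0.021309)
  m=+2: Y*=(-0.007489, -0.012787)  Y=(0.024924, -0.216135)  product (-0.002950, 0.001300)
  m=+3: Y*=(0.003702, 0.397242)  Y=(0.133119, 0.189180)  product (-0.074657, 0.053581)
  m=+4: Y*=(-0.217279, 0.387374)  Y=(0.296996, 0.069421)  product (-0.091423, 0.099965)
  m=+5: Y*=(-0.228920, 0.136951)  Y=(-0.099880, 0.054354)  product (0.015421, -0.026121)
  m=+6: Y*=(-0.100993, 0.001882)  Y=(-0.147483, 0.411124)  product (0.014121, -0.041798)
  m=+7: Y*=(-0.019854, -0.010894)  Y=(0.125085, 0.309964)  product (0.000893, -0.007517)
Total Σ_m = (-0.458778, 0.000000). Multiply by 0.837758: (-0.384345, 0.000000). P_7(cos γ) = -0.384345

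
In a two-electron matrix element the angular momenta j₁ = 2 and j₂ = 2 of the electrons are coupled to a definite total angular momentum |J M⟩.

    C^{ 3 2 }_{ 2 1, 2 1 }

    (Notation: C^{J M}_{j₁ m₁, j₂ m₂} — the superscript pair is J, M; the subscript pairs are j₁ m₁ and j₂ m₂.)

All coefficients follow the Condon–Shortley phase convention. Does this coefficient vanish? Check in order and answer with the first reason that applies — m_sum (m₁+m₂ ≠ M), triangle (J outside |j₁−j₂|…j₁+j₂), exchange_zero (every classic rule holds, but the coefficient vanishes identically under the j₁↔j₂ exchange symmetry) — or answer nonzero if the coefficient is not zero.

exchange_zero

m-sum: m₁+m₂ = 1+1 = 2, M = 2  ✓
triangle: |j₁−j₂| = 0 ≤ J = 3 ≤ j₁+j₂ = 4  ✓
exchange: j₁=j₂ and m₁=m₂, and (−1)^(j₁+j₂−J) = (−1)^1 = −1 forces ⟨j₁m₁;j₂m₂|JM⟩ = −⟨j₂m₂;j₁m₁|JM⟩ = −⟨j₁m₁;j₂m₂|JM⟩ ⇒ the coefficient vanishes identically
Racah sum check: Σ_k collapses to 0 ⇒ CG = 0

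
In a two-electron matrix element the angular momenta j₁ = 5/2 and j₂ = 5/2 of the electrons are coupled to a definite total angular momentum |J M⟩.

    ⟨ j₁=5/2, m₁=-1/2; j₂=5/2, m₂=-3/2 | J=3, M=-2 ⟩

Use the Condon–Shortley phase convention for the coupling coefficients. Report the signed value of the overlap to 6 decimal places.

-0.288675

j₁+j₂−J=2  J+j₁−j₂=3  J−j₁+j₂=3  j₁+j₂+J+1=9
(j₁±m₁, j₂±m₂, J±M) = (2,3,1,4,1,5)
P² = 48
sum k=0..1:
  [0] +1/24 = 1/24
  [1] −1/12 = -1/12
S = -1/24
C² = P²·S² = 1/12 ; C = -0.288675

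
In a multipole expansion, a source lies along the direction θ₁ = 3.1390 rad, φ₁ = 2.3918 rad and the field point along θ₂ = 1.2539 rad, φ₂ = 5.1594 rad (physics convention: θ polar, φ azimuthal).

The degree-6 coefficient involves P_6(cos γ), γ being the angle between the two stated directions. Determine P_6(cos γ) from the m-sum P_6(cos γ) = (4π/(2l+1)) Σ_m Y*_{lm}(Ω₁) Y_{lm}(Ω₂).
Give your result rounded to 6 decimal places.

0.156816

Summing Y*_{l m}(θ₁,φ₁)·Y_{l m}(θ₂,φ₂) over m ∈ [−6, 6]; prefactor 4π/(2·6+1) = 0.966644:
  [-6]  conj(Y_{6,-6})(Ω₁) = -0.00000 + 0.00000j ; Y_{6,-6}(Ω₂) = 0.31869 + 0.15771j ; Δ = -0.00000 + 0.00000j
  [-5]  conj(Y_{6,-5})(Ω₁) = -0.00000 + 0.00000j ; Y_{6,-5}(Ω₂) = 0.31806 - 0.24903j ; Δ = -0.00000 + 0.00000j
  [-4]  conj(Y_{6,-4})(Ω₁) = -0.00000 - 0.00000j ; Y_{6,-4}(Ω₂) = -0.00427 - 0.01936j ; Δ = 0.00000 + 0.00000j
  [-3]  conj(Y_{6,-3})(Ω₁) = -0.00000 - 0.00000j ; Y_{6,-3}(Ω₂) = 0.32758 + 0.07662j ; Δ = -0.00000 - 0.00000j
  [-2]  conj(Y_{6,-2})(Ω₁) = 0.00000 - 0.00003j ; Y_{6,-2}(Ω₂) = 0.08043 - 0.10012j ; Δ = -0.00000 - 0.00000j
  [-1]  conj(Y_{6,-1})(Ω₁) = 0.00625 - 0.00582j ; Y_{6,-1}(Ω₂) = 0.12645 + 0.26378j ; Δ = 0.00233 + 0.00091j
  [+0]  conj(Y_{6,0})(Ω₁) = 1.01704 + 0.00000j ; Y_{6,0}(Ω₂) = 0.15494 + 0.00000j ; Δ = 0.15758 + 0.00000j
  [+1]  conj(Y_{6,1})(Ω₁) = -0.00625 - 0.00582j ; Y_{6,1}(Ω₂) = -0.12645 + 0.26378j ; Δ = 0.00233 - 0.00091j
  [+2]  conj(Y_{6,2})(Ω₁) = 0.00000 + 0.00003j ; Y_{6,2}(Ω₂) = 0.08043 + 0.10012j ; Δ = -0.00000 + 0.00000j
  [+3]  conj(Y_{6,3})(Ω₁) = 0.00000 - 0.00000j ; Y_{6,3}(Ω₂) = -0.32758 + 0.07662j ; Δ = -0.00000 + 0.00000j
  [+4]  conj(Y_{6,4})(Ω₁) = -0.00000 + 0.00000j ; Y_{6,4}(Ω₂) = -0.00427 + 0.01936j ; Δ = 0.00000 - 0.00000j
  [+5]  conj(Y_{6,5})(Ω₁) = 0.00000 + 0.00000j ; Y_{6,5}(Ω₂) = -0.31806 - 0.24903j ; Δ = -0.00000 - 0.00000j
  [+6]  conj(Y_{6,6})(Ω₁) = -0.00000 - 0.00000j ; Y_{6,6}(Ω₂) = 0.31869 - 0.15771j ; Δ = -0.00000 - 0.00000j
Accumulated sum 0.16223 - 0.00000j; after 4π/(2l+1) scaling, 0.15682 - 0.00000j ⇒ P_6 = 0.156816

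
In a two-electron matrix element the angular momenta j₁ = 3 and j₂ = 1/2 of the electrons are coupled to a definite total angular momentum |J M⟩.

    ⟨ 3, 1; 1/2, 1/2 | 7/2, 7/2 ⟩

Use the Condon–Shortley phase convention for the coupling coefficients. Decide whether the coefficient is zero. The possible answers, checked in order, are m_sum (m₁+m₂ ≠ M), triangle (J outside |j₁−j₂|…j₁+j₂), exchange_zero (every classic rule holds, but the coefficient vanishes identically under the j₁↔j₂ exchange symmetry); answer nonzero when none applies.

m-sum: m₁+m₂ = 1+1/2 = 3/2, M = 7/2  ✗ ⇒ coefficient is 0

m_sum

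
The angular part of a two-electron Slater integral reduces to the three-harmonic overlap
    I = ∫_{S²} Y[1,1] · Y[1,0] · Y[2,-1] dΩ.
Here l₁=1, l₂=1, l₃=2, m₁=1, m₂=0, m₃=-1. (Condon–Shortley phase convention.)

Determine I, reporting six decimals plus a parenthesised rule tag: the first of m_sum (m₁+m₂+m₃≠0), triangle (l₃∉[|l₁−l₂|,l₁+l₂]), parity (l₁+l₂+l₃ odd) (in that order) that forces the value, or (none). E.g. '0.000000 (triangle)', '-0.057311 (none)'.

Rules hold: Σm=0, L=4 even, 0≤2≤2.
N = 3·3·5 = 45
Δ = 0!·2!·2!/5! = 1/30
Racah Σ t=0..0: t=0:+1/1 = 1/1
⇒ 3j(1 1 2; 0 0 0)² = 2/15, sgn +1
Racah Σ t=0..0: t=0:+1/2 = 1/2
⇒ 3j(1 1 2; 1 0 -1)² = 1/10, sgn -1
4πI² = N·(3j₀)²·(3jₘ)² = 3/5
I = -1·√(0.6/4π) = -0.21850969
No selection rule forces the value: the integral is nonzero (none).

-0.218510 (none)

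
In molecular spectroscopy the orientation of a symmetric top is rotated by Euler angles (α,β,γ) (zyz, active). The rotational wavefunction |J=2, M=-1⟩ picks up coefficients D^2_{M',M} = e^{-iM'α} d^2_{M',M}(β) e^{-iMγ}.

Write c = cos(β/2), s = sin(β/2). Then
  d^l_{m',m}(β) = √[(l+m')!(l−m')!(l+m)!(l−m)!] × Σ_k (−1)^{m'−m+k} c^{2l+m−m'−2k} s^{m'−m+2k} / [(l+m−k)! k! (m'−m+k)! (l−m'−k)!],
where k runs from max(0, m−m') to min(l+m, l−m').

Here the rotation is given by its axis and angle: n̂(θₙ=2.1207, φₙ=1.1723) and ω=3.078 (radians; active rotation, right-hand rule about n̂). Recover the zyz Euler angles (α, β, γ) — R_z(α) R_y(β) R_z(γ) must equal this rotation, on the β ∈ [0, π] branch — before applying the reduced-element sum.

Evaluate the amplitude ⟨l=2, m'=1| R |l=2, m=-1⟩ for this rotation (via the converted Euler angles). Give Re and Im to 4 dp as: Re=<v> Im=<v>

Re=0.0484 Im=0.0496

Axis–angle → zyz. n̂ = (sinθₙcosφₙ, sinθₙsinφₙ, cosθₙ) = (+0.330827, +0.785772, -0.522605), ω = 3.0780.
R = I cosω + sinω [n̂]ₓ + (1−cosω) n̂n̂ᵀ gives
  R = [-0.779307, +0.552595, -0.295499; +0.486172, +0.235648, -0.841491; -0.395370, -0.799443, -0.452299]
β = atan2(√(R₁₃²+R₂₃²), R₃₃) = 2.040137; α = atan2(R₂₃, R₁₃) mod 2π = 4.374680; γ = atan2(R₃₂, −R₃₁) mod 2π = 5.171673
Split into d^2_{1,-1}(β=2.0401) × two z-phases.
c=cos(2.040137/2)=0.523307, s=sin(2.040137/2)=0.852144; N=√[6·1·1·6]=6.000000
k∈{0,1} keeps every argument non-negative
  k=0: (−1)^2·6.0000/(2)·0.5233^2·0.8521^2 = +0.596570
  k=1: (−1)^3·6.0000/(6)·0.5233^0·0.8521^4 = -0.527293
d^2_{1,-1}(2.0401) = +0.596570 -0.527293 = +0.069277
Attach z-rotation phases: D = e^{-i(1)(4.3747)}·(+0.069277)·e^{-i(-1)(5.1717)} = +0.048415+0.049551i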